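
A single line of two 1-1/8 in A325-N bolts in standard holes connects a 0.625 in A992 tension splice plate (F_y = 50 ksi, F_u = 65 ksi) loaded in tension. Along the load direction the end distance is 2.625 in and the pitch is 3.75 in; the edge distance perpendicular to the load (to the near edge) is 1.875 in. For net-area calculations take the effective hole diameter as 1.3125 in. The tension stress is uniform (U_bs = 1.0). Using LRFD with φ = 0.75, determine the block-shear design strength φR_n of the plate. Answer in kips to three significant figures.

Shear plane L_v = 2.625 + 1·3.75 = 6.375 in; A_gv = 6.375 × 0.625 = 3.984 in².
A_nv = (6.375 − 1.5·1.3125) × 0.625 = 2.754 in².
A_nt = (1.875 − 0.5·1.3125) × 0.625 = 0.7617 in².
0.6 F_u A_nv = 107.4 kips; 0.6 F_y A_gv = 119.5 kips → shear rupture governs the shear term.
R_n = 107.4 + 1.0 × 65 × 0.7617 = 156.9 kips.
Design strength φR_n = 0.75 × 156.9 = 118 kips.

118 kips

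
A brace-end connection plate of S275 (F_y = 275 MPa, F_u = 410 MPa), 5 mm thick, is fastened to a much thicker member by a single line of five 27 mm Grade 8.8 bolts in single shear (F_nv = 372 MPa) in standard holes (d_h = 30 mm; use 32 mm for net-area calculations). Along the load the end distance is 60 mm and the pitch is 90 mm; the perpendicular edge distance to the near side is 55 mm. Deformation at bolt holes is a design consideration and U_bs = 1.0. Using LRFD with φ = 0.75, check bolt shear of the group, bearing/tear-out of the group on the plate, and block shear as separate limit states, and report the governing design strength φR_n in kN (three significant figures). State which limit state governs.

315 kN (block shear governs)

Bolt shear: A_b = π·27²/4 = 572.6 mm²; R_n = 372 × 572.6 × 5 × 1 / 1000 = 1065 kN → 0.75 × 1065 = 799 kN.
Bearing: edge l_c = 45, r_n = 110.7 kN; interior l_c = 60, r_n = 132.8 kN; R_n = 110.7 + 4·132.8 = 642.1 kN → 482 kN.
Block shear: A_gv = 2100, A_nv = 1380, A_nt = 195 mm²; R_n = min(0.6F_uA_nv, 0.6F_yA_gv) + U_bs·F_u·A_nt = 419.4 kN → 315 kN.
Block shear governs: 315 kN.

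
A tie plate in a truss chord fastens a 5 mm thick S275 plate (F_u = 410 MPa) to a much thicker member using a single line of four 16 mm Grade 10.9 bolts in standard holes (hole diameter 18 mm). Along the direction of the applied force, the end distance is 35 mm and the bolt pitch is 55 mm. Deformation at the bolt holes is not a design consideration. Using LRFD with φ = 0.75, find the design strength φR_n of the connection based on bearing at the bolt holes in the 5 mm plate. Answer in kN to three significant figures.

281 kN

Per bolt r_n = 1.5 l_c t F_u ≤ 3.0 d t F_u; upper limit = 3.0 × 16 × 5 × 410 / 1000 = 98.4 kN.
Edge bolt: l_c = 35 − 18/2 = 26 mm → 1.5 × 26 × 5 × 410 / 1000 = 79.95 → r_n = 79.95 kN.
Interior bolts: l_c = 55 − 18 = 37 mm → 1.5 × 37 × 5 × 410 / 1000 = 113.8 → r_n = 98.4 kN.
R_n = 1 × 79.95 + 3 × 98.4 = 375.2 kN.
Design strength φR_n = 0.75 × 375.2 = 281 kN.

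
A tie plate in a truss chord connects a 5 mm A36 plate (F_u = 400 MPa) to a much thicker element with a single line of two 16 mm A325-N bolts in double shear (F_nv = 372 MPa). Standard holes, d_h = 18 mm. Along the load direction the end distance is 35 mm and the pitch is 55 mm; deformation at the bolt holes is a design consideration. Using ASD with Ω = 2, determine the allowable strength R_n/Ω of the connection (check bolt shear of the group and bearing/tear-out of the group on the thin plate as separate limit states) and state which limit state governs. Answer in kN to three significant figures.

Bolt shear: A_b = π·16²/4 = 201.1 mm²; R_n = 372 × 201.1 × 2 × 2 / 1000 = 299.2 kN → 299.2 / 2 = 150 kN.
Bearing (1.2 l_c t F_u ≤ 2.4 d t F_u): upper limit = 2.4·16·5·400 / 1000 = 76.8 kN.
  Edge l_c = 35 − 18/2 = 26 → r_n = 62.4 kN; interior l_c = 55 − 18 = 37 → r_n = 76.8 kN.
  R_n,bearing = 1·62.4 + 1·76.8 = 139.2 kN → 139.2 / 2 = 69.6 kN.
Bearing governs: 69.6 kN.

69.6 kN (bearing governs)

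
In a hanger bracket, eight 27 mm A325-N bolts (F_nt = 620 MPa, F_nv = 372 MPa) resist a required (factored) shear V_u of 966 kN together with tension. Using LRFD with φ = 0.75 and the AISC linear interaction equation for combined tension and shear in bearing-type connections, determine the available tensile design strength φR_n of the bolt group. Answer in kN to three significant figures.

1160 kN

A_b = π·27²/4 = 572.6 mm²; f_rv = 966 × 1000 / (8 × 572.6) = 210.9 MPa.
F'_nt = 1.3 F_nt − (F_nt / φF_nv) f_rv = 1.3·620 − (620/(0.75·372))·210.9 = 337.3 MPa, capped at F_nt → F'_nt = 337.3 MPa.
R_n = F'_nt · A_b · n = 337.3 × 572.6 × 8 / 1000 = 1545 kN.
Design strength φR_n = 0.75 × 1545 = 1160 kN.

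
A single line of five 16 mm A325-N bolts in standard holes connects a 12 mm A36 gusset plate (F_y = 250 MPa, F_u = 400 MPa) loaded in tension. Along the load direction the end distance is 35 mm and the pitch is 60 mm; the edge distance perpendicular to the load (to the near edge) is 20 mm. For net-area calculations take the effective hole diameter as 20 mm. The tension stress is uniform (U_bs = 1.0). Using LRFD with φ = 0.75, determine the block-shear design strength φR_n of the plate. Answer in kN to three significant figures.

407 kN

Shear plane L_v = 35 + 4·60 = 275 mm; A_gv = 275 × 12 = 3300 mm².
A_nv = (275 − 4.5·20) × 12 = 2220 mm².
A_nt = (20 − 0.5·20) × 12 = 120 mm².
0.6 F_u A_nv = 532.8 kN; 0.6 F_y A_gv = 495 kN → shear yielding governs the shear term.
R_n = 495 + 1.0 × 400 × 120 / 1000 = 543 kN.
Design strength φR_n = 0.75 × 543 = 407 kN.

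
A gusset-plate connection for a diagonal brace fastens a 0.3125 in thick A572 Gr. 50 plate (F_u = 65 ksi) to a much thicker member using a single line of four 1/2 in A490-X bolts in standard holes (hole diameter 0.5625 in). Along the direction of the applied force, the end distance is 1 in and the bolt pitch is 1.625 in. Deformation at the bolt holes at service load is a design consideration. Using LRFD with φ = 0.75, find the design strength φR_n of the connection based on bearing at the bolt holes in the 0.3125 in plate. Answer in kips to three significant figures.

68 kips

Per bolt r_n = 1.2 l_c t F_u ≤ 2.4 d t F_u; upper limit = 2.4 × 0.5 × 0.3125 × 65 = 24.38 kips.
Edge bolt: l_c = 1 − 0.5625/2 = 0.7188 in → 1.2 × 0.7188 × 0.3125 × 65 = 17.52 → r_n = 17.52 kips.
Interior bolts: l_c = 1.625 − 0.5625 = 1.062 in → 1.2 × 1.062 × 0.3125 × 65 = 25.9 → r_n = 24.38 kips.
R_n = 1 × 17.52 + 3 × 24.38 = 90.64 kips.
Design strength φR_n = 0.75 × 90.64 = 68 kips.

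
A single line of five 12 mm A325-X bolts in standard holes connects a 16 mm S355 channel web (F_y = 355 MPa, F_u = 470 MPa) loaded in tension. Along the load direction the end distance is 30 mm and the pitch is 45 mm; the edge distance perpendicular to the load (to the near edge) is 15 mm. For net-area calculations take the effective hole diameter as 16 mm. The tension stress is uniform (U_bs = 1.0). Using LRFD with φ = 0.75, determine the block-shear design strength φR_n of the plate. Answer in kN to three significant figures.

506 kN

Shear plane L_v = 30 + 4·45 = 210 mm; A_gv = 210 × 16 = 3360 mm².
A_nv = (210 − 4.5·16) × 16 = 2208 mm².
A_nt = (15 − 0.5·16) × 16 = 112 mm².
0.6 F_u A_nv = 622.7 kN; 0.6 F_y A_gv = 715.7 kN → shear rupture governs the shear term.
R_n = 622.7 + 1.0 × 470 × 112 / 1000 = 675.3 kN.
Design strength φR_n = 0.75 × 675.3 = 506 kN.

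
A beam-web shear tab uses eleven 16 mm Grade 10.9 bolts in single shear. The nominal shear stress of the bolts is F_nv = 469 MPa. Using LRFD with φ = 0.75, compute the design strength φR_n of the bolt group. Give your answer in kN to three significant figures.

A_b = π × 16² / 4 = 201.1 mm².
R_n = F_nv · A_b · n · n_s = 469 × 201.1 × 11 × 1 / 1000 = 1037 kN.
Design strength φR_n = 0.75 × 1037 = 778 kN.

778 kN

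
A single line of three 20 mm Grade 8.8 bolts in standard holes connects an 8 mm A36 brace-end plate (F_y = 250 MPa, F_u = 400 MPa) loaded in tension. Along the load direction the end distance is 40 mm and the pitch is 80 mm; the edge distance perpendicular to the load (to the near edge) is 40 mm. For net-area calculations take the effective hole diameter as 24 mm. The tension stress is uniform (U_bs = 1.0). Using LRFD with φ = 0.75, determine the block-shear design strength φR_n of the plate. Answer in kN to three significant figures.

247 kN

Shear plane L_v = 40 + 2·80 = 200 mm; A_gv = 200 × 8 = 1600 mm².
A_nv = (200 − 2.5·24) × 8 = 1120 mm².
A_nt = (40 − 0.5·24) × 8 = 224 mm².
0.6 F_u A_nv = 268.8 kN; 0.6 F_y A_gv = 240 kN → shear yielding governs the shear term.
R_n = 240 + 1.0 × 400 × 224 / 1000 = 329.6 kN.
Design strength φR_n = 0.75 × 329.6 = 247 kN.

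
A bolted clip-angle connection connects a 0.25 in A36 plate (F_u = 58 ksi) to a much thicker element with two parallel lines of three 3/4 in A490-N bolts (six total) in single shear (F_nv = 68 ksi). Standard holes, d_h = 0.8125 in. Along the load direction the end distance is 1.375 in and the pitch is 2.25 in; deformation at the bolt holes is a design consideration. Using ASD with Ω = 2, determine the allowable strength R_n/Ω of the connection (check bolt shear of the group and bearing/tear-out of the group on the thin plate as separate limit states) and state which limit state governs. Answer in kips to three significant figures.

Bolt shear: A_b = π·0.75²/4 = 0.4418 in²; R_n = 68 × 0.4418 × 6 × 1 = 180.2 kips → 180.2 / 2 = 90.1 kips.
Bearing (1.2 l_c t F_u ≤ 2.4 d t F_u): upper limit = 2.4·0.75·0.25·58 = 26.1 kips.
  Edge l_c = 1.375 − 0.8125/2 = 0.9688 → r_n = 16.86 kips; interior l_c = 2.25 − 0.8125 = 1.438 → r_n = 25.01 kips.
  R_n,bearing = 2·16.86 + 4·25.01 = 133.8 kips → 133.8 / 2 = 66.9 kips.
Bearing governs: 66.9 kips.

66.9 kips (bearing governs)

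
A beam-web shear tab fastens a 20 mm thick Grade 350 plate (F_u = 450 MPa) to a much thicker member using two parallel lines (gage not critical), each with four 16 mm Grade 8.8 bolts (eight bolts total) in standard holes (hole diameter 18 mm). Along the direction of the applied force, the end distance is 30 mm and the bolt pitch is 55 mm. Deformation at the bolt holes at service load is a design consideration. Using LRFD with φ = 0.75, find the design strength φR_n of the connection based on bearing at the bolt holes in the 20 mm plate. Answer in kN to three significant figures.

Per bolt r_n = 1.2 l_c t F_u ≤ 2.4 d t F_u; upper limit = 2.4 × 16 × 20 × 450 / 1000 = 345.6 kN.
Edge bolt: l_c = 30 − 18/2 = 21 mm → 1.2 × 21 × 20 × 450 / 1000 = 226.8 → r_n = 226.8 kN.
Interior bolts: l_c = 55 − 18 = 37 mm → 1.2 × 37 × 20 × 450 / 1000 = 399.6 → r_n = 345.6 kN.
R_n = 2 × 226.8 + 6 × 345.6 = 2527 kN.
Design strength φR_n = 0.75 × 2527 = 1900 kN.

1900 kN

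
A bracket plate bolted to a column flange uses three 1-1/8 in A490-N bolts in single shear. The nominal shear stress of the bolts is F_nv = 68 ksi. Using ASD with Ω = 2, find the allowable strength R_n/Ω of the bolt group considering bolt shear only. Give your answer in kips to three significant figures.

101 kips

A_b = π × 1.125² / 4 = 0.994 in².
R_n = F_nv · A_b · n · n_s = 68 × 0.994 × 3 × 1 = 202.8 kips.
Allowable strength R_n/Ω = 202.8 / 2 = 101 kips.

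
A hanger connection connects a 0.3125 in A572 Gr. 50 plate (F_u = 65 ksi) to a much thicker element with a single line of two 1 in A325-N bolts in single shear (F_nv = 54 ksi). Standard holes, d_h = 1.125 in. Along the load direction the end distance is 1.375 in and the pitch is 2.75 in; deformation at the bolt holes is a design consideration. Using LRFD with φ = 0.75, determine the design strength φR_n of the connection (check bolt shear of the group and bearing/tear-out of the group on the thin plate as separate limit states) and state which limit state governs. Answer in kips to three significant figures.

Bolt shear: A_b = π·1²/4 = 0.7854 in²; R_n = 54 × 0.7854 × 2 × 1 = 84.82 kips → 0.75 × 84.82 = 63.6 kips.
Bearing (1.2 l_c t F_u ≤ 2.4 d t F_u): upper limit = 2.4·1·0.3125·65 = 48.75 kips.
  Edge l_c = 1.375 − 1.125/2 = 0.8125 → r_n = 19.8 kips; interior l_c = 2.75 − 1.125 = 1.625 → r_n = 39.61 kips.
  R_n,bearing = 1·19.8 + 1·39.61 = 59.41 kips → 0.75 × 59.41 = 44.6 kips.
Bearing governs: 44.6 kips.

44.6 kips (bearing governs)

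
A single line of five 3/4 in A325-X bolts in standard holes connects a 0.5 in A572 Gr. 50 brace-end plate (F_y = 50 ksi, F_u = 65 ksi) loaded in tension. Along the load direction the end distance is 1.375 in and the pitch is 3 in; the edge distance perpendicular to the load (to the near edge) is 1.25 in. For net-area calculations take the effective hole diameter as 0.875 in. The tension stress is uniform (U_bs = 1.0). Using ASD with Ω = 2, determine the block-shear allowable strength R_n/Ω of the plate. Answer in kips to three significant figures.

105 kips

Shear plane L_v = 1.375 + 4·3 = 13.38 in; A_gv = 13.38 × 0.5 = 6.688 in².
A_nv = (13.38 − 4.5·0.875) × 0.5 = 4.719 in².
A_nt = (1.25 − 0.5·0.875) × 0.5 = 0.4062 in².
0.6 F_u A_nv = 184 kips; 0.6 F_y A_gv = 200.6 kips → shear rupture governs the shear term.
R_n = 184 + 1.0 × 65 × 0.4062 = 210.4 kips.
Allowable strength R_n/Ω = 210.4 / 2 = 105 kips.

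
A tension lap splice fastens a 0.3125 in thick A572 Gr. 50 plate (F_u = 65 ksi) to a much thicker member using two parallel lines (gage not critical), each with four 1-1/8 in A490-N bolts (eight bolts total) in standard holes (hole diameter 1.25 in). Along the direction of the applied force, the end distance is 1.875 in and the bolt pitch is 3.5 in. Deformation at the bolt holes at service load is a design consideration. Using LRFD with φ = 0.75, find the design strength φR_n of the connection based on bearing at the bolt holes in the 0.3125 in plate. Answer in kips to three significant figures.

292 kips

Per bolt r_n = 1.2 l_c t F_u ≤ 2.4 d t F_u; upper limit = 2.4 × 1.125 × 0.3125 × 65 = 54.84 kips.
Edge bolt: l_c = 1.875 − 1.25/2 = 1.25 in → 1.2 × 1.25 × 0.3125 × 65 = 30.47 → r_n = 30.47 kips.
Interior bolts: l_c = 3.5 − 1.25 = 2.25 in → 1.2 × 2.25 × 0.3125 × 65 = 54.84 → r_n = 54.84 kips.
R_n = 2 × 30.47 + 6 × 54.84 = 390 kips.
Design strength φR_n = 0.75 × 390 = 292 kips.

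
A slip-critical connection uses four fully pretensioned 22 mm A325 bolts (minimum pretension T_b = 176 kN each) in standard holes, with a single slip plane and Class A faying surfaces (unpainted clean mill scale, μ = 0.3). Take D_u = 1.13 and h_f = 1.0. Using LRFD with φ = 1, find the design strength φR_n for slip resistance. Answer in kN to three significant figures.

239 kN

R_n = μ · D_u · h_f · T_b · n_s · n_b = 0.3 × 1.13 × 1.0 × 176 × 1 × 4 = 238.7 kN.
Design strength φR_n = 1 × 238.7 = 239 kN.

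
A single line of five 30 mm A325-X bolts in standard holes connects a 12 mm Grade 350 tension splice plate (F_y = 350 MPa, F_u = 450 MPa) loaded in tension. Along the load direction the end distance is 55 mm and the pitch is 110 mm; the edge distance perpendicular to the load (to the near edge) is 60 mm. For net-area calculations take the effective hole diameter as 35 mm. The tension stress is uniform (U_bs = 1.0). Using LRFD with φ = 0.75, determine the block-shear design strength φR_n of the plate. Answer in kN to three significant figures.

992 kN

Shear plane L_v = 55 + 4·110 = 495 mm; A_gv = 495 × 12 = 5940 mm².
A_nv = (495 − 4.5·35) × 12 = 4050 mm².
A_nt = (60 − 0.5·35) × 12 = 510 mm².
0.6 F_u A_nv = 1094 kN; 0.6 F_y A_gv = 1247 kN → shear rupture governs the shear term.
R_n = 1094 + 1.0 × 450 × 510 / 1000 = 1323 kN.
Design strength φR_n = 0.75 × 1323 = 992 kN.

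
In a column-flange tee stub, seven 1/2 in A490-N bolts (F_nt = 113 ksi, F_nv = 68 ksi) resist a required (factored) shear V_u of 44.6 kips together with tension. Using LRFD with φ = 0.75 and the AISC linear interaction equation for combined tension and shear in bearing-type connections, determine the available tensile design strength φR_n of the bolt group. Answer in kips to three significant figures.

77.3 kips

A_b = π·0.5²/4 = 0.1963 in²; f_rv = 44.6 / (7 × 0.1963) = 32.45 ksi.
F'_nt = 1.3 F_nt − (F_nt / φF_nv) f_rv = 1.3·113 − (113/(0.75·68))·32.45 = 75 ksi, capped at F_nt → F'_nt = 75 ksi.
R_n = F'_nt · A_b · n = 75 × 0.1963 × 7 = 103.1 kips.
Design strength φR_n = 0.75 × 103.1 = 77.3 kips.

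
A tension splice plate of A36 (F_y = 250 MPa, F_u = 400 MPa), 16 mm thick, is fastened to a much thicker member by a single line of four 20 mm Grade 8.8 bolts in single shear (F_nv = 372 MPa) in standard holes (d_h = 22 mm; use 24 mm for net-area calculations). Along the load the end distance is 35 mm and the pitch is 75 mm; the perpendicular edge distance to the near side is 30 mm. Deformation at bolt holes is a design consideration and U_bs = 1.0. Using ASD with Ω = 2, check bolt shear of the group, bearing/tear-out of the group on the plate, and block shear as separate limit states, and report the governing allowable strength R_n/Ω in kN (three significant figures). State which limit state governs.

Bolt shear: A_b = π·20²/4 = 314.2 mm²; R_n = 372 × 314.2 × 4 × 1 / 1000 = 467.5 kN → 467.5 / 2 = 234 kN.
Bearing: edge l_c = 24, r_n = 184.3 kN; interior l_c = 53, r_n = 307.2 kN; R_n = 184.3 + 3·307.2 = 1106 kN → 553 kN.
Block shear: A_gv = 4160, A_nv = 2816, A_nt = 288 mm²; R_n = min(0.6F_uA_nv, 0.6F_yA_gv) + U_bs·F_u·A_nt = 739.2 kN → 370 kN.
Bolt shear governs: 234 kN.

234 kN (bolt shear governs)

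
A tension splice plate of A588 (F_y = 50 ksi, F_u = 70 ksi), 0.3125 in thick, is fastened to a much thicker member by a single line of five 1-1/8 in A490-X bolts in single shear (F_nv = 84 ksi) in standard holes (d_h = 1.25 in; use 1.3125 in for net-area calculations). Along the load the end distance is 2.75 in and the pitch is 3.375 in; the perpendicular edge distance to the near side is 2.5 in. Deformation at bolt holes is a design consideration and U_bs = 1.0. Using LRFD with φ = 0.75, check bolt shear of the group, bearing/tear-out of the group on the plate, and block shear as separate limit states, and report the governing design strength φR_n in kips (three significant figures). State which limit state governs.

Bolt shear: A_b = π·1.125²/4 = 0.994 in²; R_n = 84 × 0.994 × 5 × 1 = 417.5 kips → 0.75 × 417.5 = 313 kips.
Bearing: edge l_c = 2.125, r_n = 55.78 kips; interior l_c = 2.125, r_n = 55.78 kips; R_n = 55.78 + 4·55.78 = 278.9 kips → 209 kips.
Block shear: A_gv = 5.078, A_nv = 3.232, A_nt = 0.5762 in²; R_n = min(0.6F_uA_nv, 0.6F_yA_gv) + U_bs·F_u·A_nt = 176.1 kips → 132 kips.
Block shear governs: 132 kips.

132 kips (block shear governs)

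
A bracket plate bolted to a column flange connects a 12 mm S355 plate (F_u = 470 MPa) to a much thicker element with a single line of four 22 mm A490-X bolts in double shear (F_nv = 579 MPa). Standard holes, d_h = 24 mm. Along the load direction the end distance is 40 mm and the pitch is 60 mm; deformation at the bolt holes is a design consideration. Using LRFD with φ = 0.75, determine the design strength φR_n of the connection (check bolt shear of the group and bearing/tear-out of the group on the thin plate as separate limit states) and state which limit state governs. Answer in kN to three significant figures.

690 kN (bearing governs)

Bolt shear: A_b = π·22²/4 = 380.1 mm²; R_n = 579 × 380.1 × 4 × 2 / 1000 = 1761 kN → 0.75 × 1761 = 1320 kN.
Bearing (1.2 l_c t F_u ≤ 2.4 d t F_u): upper limit = 2.4·22·12·470 / 1000 = 297.8 kN.
  Edge l_c = 40 − 24/2 = 28 → r_n = 189.5 kN; interior l_c = 60 − 24 = 36 → r_n = 243.6 kN.
  R_n,bearing = 1·189.5 + 3·243.6 = 920.4 kN → 0.75 × 920.4 = 690 kN.
Bearing governs: 690 kN.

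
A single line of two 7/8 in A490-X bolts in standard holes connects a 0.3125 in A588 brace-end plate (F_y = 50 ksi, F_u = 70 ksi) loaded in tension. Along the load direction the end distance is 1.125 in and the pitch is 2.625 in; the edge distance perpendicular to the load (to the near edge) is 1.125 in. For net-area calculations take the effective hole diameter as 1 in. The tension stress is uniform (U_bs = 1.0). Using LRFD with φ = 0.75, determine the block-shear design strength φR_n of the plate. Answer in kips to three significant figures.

32.4 kips

Shear plane L_v = 1.125 + 1·2.625 = 3.75 in; A_gv = 3.75 × 0.3125 = 1.172 in².
A_nv = (3.75 − 1.5·1) × 0.3125 = 0.7031 in².
A_nt = (1.125 − 0.5·1) × 0.3125 = 0.1953 in².
0.6 F_u A_nv = 29.53 kips; 0.6 F_y A_gv = 35.16 kips → shear rupture governs the shear term.
R_n = 29.53 + 1.0 × 70 × 0.1953 = 43.2 kips.
Design strength φR_n = 0.75 × 43.2 = 32.4 kips.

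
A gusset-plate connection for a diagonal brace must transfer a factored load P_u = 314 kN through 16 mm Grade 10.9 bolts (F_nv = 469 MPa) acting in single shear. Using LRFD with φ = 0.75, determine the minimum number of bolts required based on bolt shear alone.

5 bolts

A_b = π·16²/4 = 201.1 mm².
Per-bolt design strength φR_n = 0.75 × 469 × 201.1 × 1 / 1000 = 70.72 kN.
n ≥ 314 / 70.72 = 4.44 → use 5 bolts.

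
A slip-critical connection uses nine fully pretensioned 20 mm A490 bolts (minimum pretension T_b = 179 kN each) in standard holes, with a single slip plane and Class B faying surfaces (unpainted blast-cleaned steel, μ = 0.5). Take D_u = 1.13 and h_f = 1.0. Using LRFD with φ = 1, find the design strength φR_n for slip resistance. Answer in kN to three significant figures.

910 kN

R_n = μ · D_u · h_f · T_b · n_s · n_b = 0.5 × 1.13 × 1.0 × 179 × 1 × 9 = 910.2 kN.
Design strength φR_n = 1 × 910.2 = 910 kN.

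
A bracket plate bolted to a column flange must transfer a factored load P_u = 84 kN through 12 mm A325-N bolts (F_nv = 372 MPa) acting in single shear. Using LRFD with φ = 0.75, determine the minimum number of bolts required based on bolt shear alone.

3 bolts

A_b = π·12²/4 = 113.1 mm².
Per-bolt design strength φR_n = 0.75 × 372 × 113.1 × 1 / 1000 = 31.55 kN.
n ≥ 84 / 31.55 = 2.662 → use 3 bolts.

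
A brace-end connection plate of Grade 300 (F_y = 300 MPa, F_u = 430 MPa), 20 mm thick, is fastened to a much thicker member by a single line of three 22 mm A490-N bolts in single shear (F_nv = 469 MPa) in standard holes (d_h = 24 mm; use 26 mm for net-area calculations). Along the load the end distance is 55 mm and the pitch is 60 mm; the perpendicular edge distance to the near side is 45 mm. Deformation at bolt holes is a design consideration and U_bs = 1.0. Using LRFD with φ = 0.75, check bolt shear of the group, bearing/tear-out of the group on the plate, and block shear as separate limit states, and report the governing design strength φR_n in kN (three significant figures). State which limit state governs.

401 kN (bolt shear governs)

Bolt shear: A_b = π·22²/4 = 380.1 mm²; R_n = 469 × 380.1 × 3 × 1 / 1000 = 534.8 kN → 0.75 × 534.8 = 401 kN.
Bearing: edge l_c = 43, r_n = 443.8 kN; interior l_c = 36, r_n = 371.5 kN; R_n = 443.8 + 2·371.5 = 1187 kN → 890 kN.
Block shear: A_gv = 3500, A_nv = 2200, A_nt = 640 mm²; R_n = min(0.6F_uA_nv, 0.6F_yA_gv) + U_bs·F_u·A_nt = 842.8 kN → 632 kN.
Bolt shear governs: 401 kN.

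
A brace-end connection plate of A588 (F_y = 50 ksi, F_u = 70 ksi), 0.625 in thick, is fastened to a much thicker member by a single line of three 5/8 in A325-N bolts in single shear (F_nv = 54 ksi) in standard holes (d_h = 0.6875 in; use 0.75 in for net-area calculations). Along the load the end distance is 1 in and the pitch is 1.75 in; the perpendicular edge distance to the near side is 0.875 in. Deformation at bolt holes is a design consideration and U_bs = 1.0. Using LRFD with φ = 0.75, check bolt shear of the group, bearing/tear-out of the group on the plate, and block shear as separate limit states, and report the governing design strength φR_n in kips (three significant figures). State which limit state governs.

Bolt shear: A_b = π·0.625²/4 = 0.3068 in²; R_n = 54 × 0.3068 × 3 × 1 = 49.7 kips → 0.75 × 49.7 = 37.3 kips.
Bearing: edge l_c = 0.6562, r_n = 34.45 kips; interior l_c = 1.062, r_n = 55.78 kips; R_n = 34.45 + 2·55.78 = 146 kips → 110 kips.
Block shear: A_gv = 2.812, A_nv = 1.641, A_nt = 0.3125 in²; R_n = min(0.6F_uA_nv, 0.6F_yA_gv) + U_bs·F_u·A_nt = 90.78 kips → 68.1 kips.
Bolt shear governs: 37.3 kips.

37.3 kips (bolt shear governs)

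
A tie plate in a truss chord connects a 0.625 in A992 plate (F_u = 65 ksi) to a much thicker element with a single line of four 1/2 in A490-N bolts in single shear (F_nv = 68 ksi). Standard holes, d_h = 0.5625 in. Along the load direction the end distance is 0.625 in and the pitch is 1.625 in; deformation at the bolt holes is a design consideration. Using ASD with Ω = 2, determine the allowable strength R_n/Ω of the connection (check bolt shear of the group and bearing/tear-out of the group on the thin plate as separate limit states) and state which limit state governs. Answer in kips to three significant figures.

26.7 kips (bolt shear governs)

Bolt shear: A_b = π·0.5²/4 = 0.1963 in²; R_n = 68 × 0.1963 × 4 × 1 = 53.41 kips → 53.41 / 2 = 26.7 kips.
Bearing (1.2 l_c t F_u ≤ 2.4 d t F_u): upper limit = 2.4·0.5·0.625·65 = 48.75 kips.
  Edge l_c = 0.625 − 0.5625/2 = 0.3438 → r_n = 16.76 kips; interior l_c = 1.625 − 0.5625 = 1.062 → r_n = 48.75 kips.
  R_n,bearing = 1·16.76 + 3·48.75 = 163 kips → 163 / 2 = 81.5 kips.
Bolt shear governs: 26.7 kips.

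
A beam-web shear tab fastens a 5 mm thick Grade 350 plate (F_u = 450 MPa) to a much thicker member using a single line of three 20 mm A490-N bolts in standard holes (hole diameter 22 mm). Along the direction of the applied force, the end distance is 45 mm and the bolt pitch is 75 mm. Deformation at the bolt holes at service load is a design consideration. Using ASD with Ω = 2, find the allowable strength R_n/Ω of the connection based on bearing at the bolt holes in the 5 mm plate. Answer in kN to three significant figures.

Per bolt r_n = 1.2 l_c t F_u ≤ 2.4 d t F_u; upper limit = 2.4 × 20 × 5 × 450 / 1000 = 108 kN.
Edge bolt: l_c = 45 − 22/2 = 34 mm → 1.2 × 34 × 5 × 450 / 1000 = 91.8 → r_n = 91.8 kN.
Interior bolts: l_c = 75 − 22 = 53 mm → 1.2 × 53 × 5 × 450 / 1000 = 143.1 → r_n = 108 kN.
R_n = 1 × 91.8 + 2 × 108 = 307.8 kN.
Allowable strength R_n/Ω = 307.8 / 2 = 154 kN.

154 kN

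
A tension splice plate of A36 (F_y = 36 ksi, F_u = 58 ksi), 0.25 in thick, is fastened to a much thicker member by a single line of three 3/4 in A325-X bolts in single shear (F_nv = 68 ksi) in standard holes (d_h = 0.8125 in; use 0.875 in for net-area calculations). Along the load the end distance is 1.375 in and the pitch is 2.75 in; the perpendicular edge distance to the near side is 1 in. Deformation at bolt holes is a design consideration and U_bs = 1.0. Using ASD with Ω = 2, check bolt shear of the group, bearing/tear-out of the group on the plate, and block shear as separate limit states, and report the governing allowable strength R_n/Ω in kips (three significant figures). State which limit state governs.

22.6 kips (block shear governs)

Bolt shear: A_b = π·0.75²/4 = 0.4418 in²; R_n = 68 × 0.4418 × 3 × 1 = 90.12 kips → 90.12 / 2 = 45.1 kips.
Bearing: edge l_c = 0.9688, r_n = 16.86 kips; interior l_c = 1.938, r_n = 26.1 kips; R_n = 16.86 + 2·26.1 = 69.06 kips → 34.5 kips.
Block shear: A_gv = 1.719, A_nv = 1.172, A_nt = 0.1406 in²; R_n = min(0.6F_uA_nv, 0.6F_yA_gv) + U_bs·F_u·A_nt = 45.28 kips → 22.6 kips.
Block shear governs: 22.6 kips.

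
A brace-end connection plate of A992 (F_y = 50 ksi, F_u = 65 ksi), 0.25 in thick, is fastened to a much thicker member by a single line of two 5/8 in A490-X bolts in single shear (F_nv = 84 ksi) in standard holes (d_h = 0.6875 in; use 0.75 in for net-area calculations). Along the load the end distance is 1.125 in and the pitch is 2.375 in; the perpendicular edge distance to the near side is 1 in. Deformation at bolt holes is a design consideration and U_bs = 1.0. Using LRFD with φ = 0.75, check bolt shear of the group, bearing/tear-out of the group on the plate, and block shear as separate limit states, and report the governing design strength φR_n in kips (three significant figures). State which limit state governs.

25 kips (block shear governs)

Bolt shear: A_b = π·0.625²/4 = 0.3068 in²; R_n = 84 × 0.3068 × 2 × 1 = 51.54 kips → 0.75 × 51.54 = 38.7 kips.
Bearing: edge l_c = 0.7812, r_n = 15.23 kips; interior l_c = 1.688, r_n = 24.38 kips; R_n = 15.23 + 1·24.38 = 39.61 kips → 29.7 kips.
Block shear: A_gv = 0.875, A_nv = 0.5938, A_nt = 0.1562 in²; R_n = min(0.6F_uA_nv, 0.6F_yA_gv) + U_bs·F_u·A_nt = 33.31 kips → 25 kips.
Block shear governs: 25 kips.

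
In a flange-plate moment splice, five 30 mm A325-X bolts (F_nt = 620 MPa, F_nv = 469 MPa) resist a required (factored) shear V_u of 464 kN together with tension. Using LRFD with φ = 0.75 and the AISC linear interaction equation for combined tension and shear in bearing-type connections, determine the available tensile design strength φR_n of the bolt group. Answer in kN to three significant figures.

A_b = π·30²/4 = 706.9 mm²; f_rv = 464 × 1000 / (5 × 706.9) = 131.3 MPa.
F'_nt = 1.3 F_nt − (F_nt / φF_nv) f_rv = 1.3·620 − (620/(0.75·469))·131.3 = 574.6 MPa, capped at F_nt → F'_nt = 574.6 MPa.
R_n = F'_nt · A_b · n = 574.6 × 706.9 × 5 / 1000 = 2031 kN.
Design strength φR_n = 0.75 × 2031 = 1520 kN.

1520 kN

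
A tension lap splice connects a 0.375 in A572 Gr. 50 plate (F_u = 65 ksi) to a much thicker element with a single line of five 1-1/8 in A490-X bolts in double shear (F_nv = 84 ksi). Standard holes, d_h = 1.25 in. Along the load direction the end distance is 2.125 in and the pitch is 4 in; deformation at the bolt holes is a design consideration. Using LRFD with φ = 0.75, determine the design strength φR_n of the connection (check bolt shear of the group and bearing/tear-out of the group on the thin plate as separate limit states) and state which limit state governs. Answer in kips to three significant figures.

230 kips (bearing governs)

Bolt shear: A_b = π·1.125²/4 = 0.994 in²; R_n = 84 × 0.994 × 5 × 2 = 835 kips → 0.75 × 835 = 626 kips.
Bearing (1.2 l_c t F_u ≤ 2.4 d t F_u): upper limit = 2.4·1.125·0.375·65 = 65.81 kips.
  Edge l_c = 2.125 − 1.25/2 = 1.5 → r_n = 43.87 kips; interior l_c = 4 − 1.25 = 2.75 → r_n = 65.81 kips.
  R_n,bearing = 1·43.87 + 4·65.81 = 307.1 kips → 0.75 × 307.1 = 230 kips.
Bearing governs: 230 kips.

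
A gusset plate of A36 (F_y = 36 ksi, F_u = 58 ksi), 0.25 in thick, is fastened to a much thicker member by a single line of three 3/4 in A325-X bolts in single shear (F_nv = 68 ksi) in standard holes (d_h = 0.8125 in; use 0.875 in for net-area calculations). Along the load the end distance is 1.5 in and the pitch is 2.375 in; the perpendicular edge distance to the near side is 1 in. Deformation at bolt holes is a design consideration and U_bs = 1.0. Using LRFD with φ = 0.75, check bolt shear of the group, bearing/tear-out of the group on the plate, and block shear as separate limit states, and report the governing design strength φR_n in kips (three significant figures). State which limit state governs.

31.4 kips (block shear governs)

Bolt shear: A_b = π·0.75²/4 = 0.4418 in²; R_n = 68 × 0.4418 × 3 × 1 = 90.12 kips → 0.75 × 90.12 = 67.6 kips.
Bearing: edge l_c = 1.094, r_n = 19.03 kips; interior l_c = 1.562, r_n = 26.1 kips; R_n = 19.03 + 2·26.1 = 71.23 kips → 53.4 kips.
Block shear: A_gv = 1.562, A_nv = 1.016, A_nt = 0.1406 in²; R_n = min(0.6F_uA_nv, 0.6F_yA_gv) + U_bs·F_u·A_nt = 41.91 kips → 31.4 kips.
Block shear governs: 31.4 kips.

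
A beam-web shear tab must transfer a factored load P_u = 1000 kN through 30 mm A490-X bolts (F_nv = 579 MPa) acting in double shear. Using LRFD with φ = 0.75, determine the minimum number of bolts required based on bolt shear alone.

A_b = π·30²/4 = 706.9 mm².
Per-bolt design strength φR_n = 0.75 × 579 × 706.9 × 2 / 1000 = 613.9 kN.
n ≥ 1000 / 613.9 = 1.629 → use 2 bolts.

2 bolts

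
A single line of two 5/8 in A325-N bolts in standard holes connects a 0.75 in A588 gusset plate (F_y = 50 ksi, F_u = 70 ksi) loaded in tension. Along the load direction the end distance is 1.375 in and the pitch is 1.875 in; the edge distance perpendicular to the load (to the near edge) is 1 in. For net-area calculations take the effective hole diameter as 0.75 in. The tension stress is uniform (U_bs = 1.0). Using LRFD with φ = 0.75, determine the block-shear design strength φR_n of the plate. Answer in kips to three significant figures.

74.8 kips

Shear plane L_v = 1.375 + 1·1.875 = 3.25 in; A_gv = 3.25 × 0.75 = 2.438 in².
A_nv = (3.25 − 1.5·0.75) × 0.75 = 1.594 in².
A_nt = (1 − 0.5·0.75) × 0.75 = 0.4688 in².
0.6 F_u A_nv = 66.94 kips; 0.6 F_y A_gv = 73.12 kips → shear rupture governs the shear term.
R_n = 66.94 + 1.0 × 70 × 0.4688 = 99.75 kips.
Design strength φR_n = 0.75 × 99.75 = 74.8 kips.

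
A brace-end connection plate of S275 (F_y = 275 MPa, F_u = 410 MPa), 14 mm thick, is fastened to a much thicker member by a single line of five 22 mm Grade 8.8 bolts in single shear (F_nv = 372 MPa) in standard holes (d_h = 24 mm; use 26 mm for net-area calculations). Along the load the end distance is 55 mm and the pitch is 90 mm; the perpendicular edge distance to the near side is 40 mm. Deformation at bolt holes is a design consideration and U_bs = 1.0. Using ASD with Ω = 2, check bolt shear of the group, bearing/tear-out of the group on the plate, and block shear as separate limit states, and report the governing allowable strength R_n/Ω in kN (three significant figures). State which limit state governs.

Bolt shear: A_b = π·22²/4 = 380.1 mm²; R_n = 372 × 380.1 × 5 × 1 / 1000 = 707 kN → 707 / 2 = 354 kN.
Bearing: edge l_c = 43, r_n = 296.2 kN; interior l_c = 66, r_n = 303.1 kN; R_n = 296.2 + 4·303.1 = 1508 kN → 754 kN.
Block shear: A_gv = 5810, A_nv = 4172, A_nt = 378 mm²; R_n = min(0.6F_uA_nv, 0.6F_yA_gv) + U_bs·F_u·A_nt = 1114 kN → 557 kN.
Bolt shear governs: 354 kN.

354 kN (bolt shear governs)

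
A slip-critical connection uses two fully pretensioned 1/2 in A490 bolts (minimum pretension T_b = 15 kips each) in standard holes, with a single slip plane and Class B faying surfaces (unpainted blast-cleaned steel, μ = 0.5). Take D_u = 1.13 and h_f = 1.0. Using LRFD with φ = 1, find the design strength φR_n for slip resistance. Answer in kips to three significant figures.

16.9 kips

R_n = μ · D_u · h_f · T_b · n_s · n_b = 0.5 × 1.13 × 1.0 × 15 × 1 × 2 = 16.95 kips.
Design strength φR_n = 1 × 16.95 = 16.9 kips.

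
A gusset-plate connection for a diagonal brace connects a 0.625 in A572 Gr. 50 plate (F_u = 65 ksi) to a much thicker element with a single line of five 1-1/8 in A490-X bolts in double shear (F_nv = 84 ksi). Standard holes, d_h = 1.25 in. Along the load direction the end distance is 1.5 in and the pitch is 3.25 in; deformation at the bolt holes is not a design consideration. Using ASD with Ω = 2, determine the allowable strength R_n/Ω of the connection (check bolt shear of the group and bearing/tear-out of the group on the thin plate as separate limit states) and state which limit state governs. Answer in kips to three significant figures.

Bolt shear: A_b = π·1.125²/4 = 0.994 in²; R_n = 84 × 0.994 × 5 × 2 = 835 kips → 835 / 2 = 417 kips.
Bearing (1.5 l_c t F_u ≤ 3.0 d t F_u): upper limit = 3.0·1.125·0.625·65 = 137.1 kips.
  Edge l_c = 1.5 − 1.25/2 = 0.875 → r_n = 53.32 kips; interior l_c = 3.25 − 1.25 = 2 → r_n = 121.9 kips.
  R_n,bearing = 1·53.32 + 4·121.9 = 540.8 kips → 540.8 / 2 = 270 kips.
Bearing governs: 270 kips.

270 kips (bearing governs)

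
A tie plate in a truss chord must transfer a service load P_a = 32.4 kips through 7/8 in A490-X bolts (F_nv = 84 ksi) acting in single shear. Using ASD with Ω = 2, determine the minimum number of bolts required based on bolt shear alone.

A_b = π·0.875²/4 = 0.6013 in².
Per-bolt allowable strength R_n/Ω = 84 × 0.6013 × 1 / 2 = 25.26 kips.
n ≥ 32.4 / 25.26 = 1.283 → use 2 bolts.

2 bolts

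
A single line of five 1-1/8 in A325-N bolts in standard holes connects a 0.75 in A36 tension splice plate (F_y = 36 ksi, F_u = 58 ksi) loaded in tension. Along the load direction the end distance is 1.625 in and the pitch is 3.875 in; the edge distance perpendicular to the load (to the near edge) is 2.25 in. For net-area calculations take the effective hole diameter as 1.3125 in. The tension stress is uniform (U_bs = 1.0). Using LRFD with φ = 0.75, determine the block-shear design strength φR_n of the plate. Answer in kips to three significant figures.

260 kips

Shear plane L_v = 1.625 + 4·3.875 = 17.12 in; A_gv = 17.12 × 0.75 = 12.84 in².
A_nv = (17.12 − 4.5·1.3125) × 0.75 = 8.414 in².
A_nt = (2.25 − 0.5·1.3125) × 0.75 = 1.195 in².
0.6 F_u A_nv = 292.8 kips; 0.6 F_y A_gv = 277.4 kips → shear yielding governs the shear term.
R_n = 277.4 + 1.0 × 58 × 1.195 = 346.8 kips.
Design strength φR_n = 0.75 × 346.8 = 260 kips.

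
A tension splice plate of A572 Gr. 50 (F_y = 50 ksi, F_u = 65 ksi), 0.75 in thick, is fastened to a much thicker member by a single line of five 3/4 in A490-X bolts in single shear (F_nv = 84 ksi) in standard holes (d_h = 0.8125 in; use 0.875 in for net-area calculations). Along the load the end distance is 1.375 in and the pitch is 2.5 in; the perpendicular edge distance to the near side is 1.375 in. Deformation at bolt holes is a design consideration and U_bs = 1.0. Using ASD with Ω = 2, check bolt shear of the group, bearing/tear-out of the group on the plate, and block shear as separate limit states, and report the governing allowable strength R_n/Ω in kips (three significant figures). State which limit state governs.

Bolt shear: A_b = π·0.75²/4 = 0.4418 in²; R_n = 84 × 0.4418 × 5 × 1 = 185.6 kips → 185.6 / 2 = 92.8 kips.
Bearing: edge l_c = 0.9688, r_n = 56.67 kips; interior l_c = 1.688, r_n = 87.75 kips; R_n = 56.67 + 4·87.75 = 407.7 kips → 204 kips.
Block shear: A_gv = 8.531, A_nv = 5.578, A_nt = 0.7031 in²; R_n = min(0.6F_uA_nv, 0.6F_yA_gv) + U_bs·F_u·A_nt = 263.2 kips → 132 kips.
Bolt shear governs: 92.8 kips.

92.8 kips (bolt shear governs)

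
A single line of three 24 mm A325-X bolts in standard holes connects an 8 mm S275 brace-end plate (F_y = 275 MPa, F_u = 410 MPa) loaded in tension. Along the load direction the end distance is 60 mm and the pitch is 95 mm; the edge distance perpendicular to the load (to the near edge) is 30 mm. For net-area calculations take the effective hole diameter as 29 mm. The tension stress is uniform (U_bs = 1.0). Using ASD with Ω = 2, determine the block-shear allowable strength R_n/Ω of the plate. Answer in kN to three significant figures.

Shear plane L_v = 60 + 2·95 = 250 mm; A_gv = 250 × 8 = 2000 mm².
A_nv = (250 − 2.5·29) × 8 = 1420 mm².
A_nt = (30 − 0.5·29) × 8 = 124 mm².
0.6 F_u A_nv = 349.3 kN; 0.6 F_y A_gv = 330 kN → shear yielding governs the shear term.
R_n = 330 + 1.0 × 410 × 124 / 1000 = 380.8 kN.
Allowable strength R_n/Ω = 380.8 / 2 = 190 kN.

190 kN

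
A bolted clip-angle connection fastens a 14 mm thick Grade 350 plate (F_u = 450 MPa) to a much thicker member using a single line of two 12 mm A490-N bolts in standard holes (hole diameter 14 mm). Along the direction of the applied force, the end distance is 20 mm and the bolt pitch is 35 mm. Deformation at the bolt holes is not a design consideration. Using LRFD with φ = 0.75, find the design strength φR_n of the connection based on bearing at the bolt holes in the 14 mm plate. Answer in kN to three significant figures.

241 kN

Per bolt r_n = 1.5 l_c t F_u ≤ 3.0 d t F_u; upper limit = 3.0 × 12 × 14 × 450 / 1000 = 226.8 kN.
Edge bolt: l_c = 20 − 14/2 = 13 mm → 1.5 × 13 × 14 × 450 / 1000 = 122.9 → r_n = 122.9 kN.
Interior bolts: l_c = 35 − 14 = 21 mm → 1.5 × 21 × 14 × 450 / 1000 = 198.5 → r_n = 198.5 kN.
R_n = 1 × 122.9 + 1 × 198.5 = 321.3 kN.
Design strength φR_n = 0.75 × 321.3 = 241 kN.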